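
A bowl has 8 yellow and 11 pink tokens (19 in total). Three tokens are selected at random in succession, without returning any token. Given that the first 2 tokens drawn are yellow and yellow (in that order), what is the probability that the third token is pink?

11/17

After removing 2 yellow, the bowl has 11 pink out of 17 remaining.
P(third is pink | given) = 11/17 ≈ 0.6471.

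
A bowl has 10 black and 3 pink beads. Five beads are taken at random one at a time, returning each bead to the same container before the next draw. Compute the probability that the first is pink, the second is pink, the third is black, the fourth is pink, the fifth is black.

Multiply the conditional probability of each draw in order, with replacement (the composition resets each draw).
P = (3/13) · (3/13) · (10/13) · (3/13) · (10/13) = 2700/371293 ≈ 0.0073.

2700/371293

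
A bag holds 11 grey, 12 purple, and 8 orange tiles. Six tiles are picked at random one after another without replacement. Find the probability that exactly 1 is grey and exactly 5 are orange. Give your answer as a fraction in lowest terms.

88/105183

Unordered draws without replacement: count favorable combinations over C(31,6).
Favorable = C(11,1) · C(12,0) · C(8,5) = 616; total = C(31,6) = 736281.
P = 616/736281 = 88/105183 ≈ 0.0008.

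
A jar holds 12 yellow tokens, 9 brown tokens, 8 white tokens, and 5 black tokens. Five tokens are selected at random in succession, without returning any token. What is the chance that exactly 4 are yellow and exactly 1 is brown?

135/8432

Unordered draws without replacement: count favorable combinations over C(34,5).
Favorable = C(12,4) · C(9,1) · C(8,0) · C(5,0) = 4455; total = C(34,5) = 278256.
P = 4455/278256 = 135/8432 ≈ 0.0160.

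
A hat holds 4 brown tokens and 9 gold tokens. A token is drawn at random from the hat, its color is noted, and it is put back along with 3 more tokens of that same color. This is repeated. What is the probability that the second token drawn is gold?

Condition on the first draw. If first is gold (prob 9/13), second-gold has prob (12)/(16); if not (prob 4/13), it has prob 9/(16).
P = (9/13)·(12/16) + (4/13)·(9/16) = 9/13 ≈ 0.6923.

9/13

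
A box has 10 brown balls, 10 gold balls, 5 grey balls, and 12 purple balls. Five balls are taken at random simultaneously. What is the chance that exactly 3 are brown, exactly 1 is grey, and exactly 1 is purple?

800/48433

Unordered draws without replacement: count favorable combinations over C(37,5).
Favorable = C(10,3) · C(10,0) · C(5,1) · C(12,1) = 7200; total = C(37,5) = 435897.
P = 7200/435897 = 800/48433 ≈ 0.0165.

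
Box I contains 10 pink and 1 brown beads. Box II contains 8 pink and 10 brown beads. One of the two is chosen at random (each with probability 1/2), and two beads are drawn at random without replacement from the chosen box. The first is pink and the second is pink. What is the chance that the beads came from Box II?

P(E | Box I) = 9/11; P(E | Box II) = 28/153.
P(E) = 1/2·9/11 + 1/2·28/153 = 1685/3366.
By Bayes' rule, P(Box II | E) = 14/153 / 1685/3366 = 308/1685 ≈ 0.1828.

308/1685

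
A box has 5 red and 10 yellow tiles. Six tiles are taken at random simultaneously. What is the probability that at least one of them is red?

137/143

Use the complement: P(at least one red) = 1 − P(no red).
P(none) = C(10,6)/C(15,6) = 210/5005.
So P = 1 − 210/5005 = 137/143 ≈ 0.9580.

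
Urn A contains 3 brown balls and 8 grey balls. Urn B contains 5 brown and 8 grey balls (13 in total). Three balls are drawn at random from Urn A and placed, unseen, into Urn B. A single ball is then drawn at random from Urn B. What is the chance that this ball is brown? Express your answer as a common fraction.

4/11

Condition on how many of the transferred balls are brown (from Urn A: 3 brown of 11; then Urn B has 16 total).
  0 brown: C(3,0)C(8,3)/C(11,3) = 56/165; then P = 5/16
  1 brown: C(3,1)C(8,2)/C(11,3) = 28/55; then P = 6/16
  2 brown: C(3,2)C(8,1)/C(11,3) = 8/55; then P = 7/16
  3 brown: C(3,3)C(8,0)/C(11,3) = 1/165; then P = 8/16
P(brown from Urn B) = 4/11 ≈ 0.3636.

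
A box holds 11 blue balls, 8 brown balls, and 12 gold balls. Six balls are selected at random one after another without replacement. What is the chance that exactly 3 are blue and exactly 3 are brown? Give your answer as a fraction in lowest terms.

440/35061

Unordered draws without replacement: count favorable combinations over C(31,6).
Favorable = C(11,3) · C(8,3) · C(12,0) = 9240; total = C(31,6) = 736281.
P = 9240/736281 = 440/35061 ≈ 0.0125.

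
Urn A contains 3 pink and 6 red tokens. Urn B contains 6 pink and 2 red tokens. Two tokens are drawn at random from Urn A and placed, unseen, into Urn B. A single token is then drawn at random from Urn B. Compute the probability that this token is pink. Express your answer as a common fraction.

Condition on how many of the transferred tokens are pink (from Urn A: 3 pink of 9; then Urn B has 10 total).
  0 pink: C(3,0)C(6,2)/C(9,2) = 5/12; then P = 6/10
  1 pink: C(3,1)C(6,1)/C(9,2) = 1/2; then P = 7/10
  2 pink: C(3,2)C(6,0)/C(9,2) = 1/12; then P = 8/10
P(pink from Urn B) = 2/3 ≈ 0.6667.

2/3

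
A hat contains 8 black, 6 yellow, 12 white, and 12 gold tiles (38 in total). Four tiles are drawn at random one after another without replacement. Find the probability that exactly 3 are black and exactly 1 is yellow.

Unordered draws without replacement: count favorable combinations over C(38,4).
Favorable = C(8,3) · C(6,1) · C(12,0) · C(12,0) = 336; total = C(38,4) = 73815.
P = 336/73815 = 16/3515 ≈ 0.0046.

16/3515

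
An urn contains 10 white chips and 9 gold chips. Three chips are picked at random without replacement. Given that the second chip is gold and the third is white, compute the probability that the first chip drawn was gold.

P(first=gold and the second chip is gold and the third is white) = (9/19)·(8/18)·(10/17) = 40/323.
P(E) = Σ over first color = 45/323 + 40/323 = 5/19.
By Bayes, P(first=gold | E) = 40/323 / 5/19 = 8/17 ≈ 0.4706.

8/17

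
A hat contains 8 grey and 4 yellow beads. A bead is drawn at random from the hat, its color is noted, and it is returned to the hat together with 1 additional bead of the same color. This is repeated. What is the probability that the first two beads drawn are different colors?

Either grey then yellow, or yellow then grey; after the first draw the total is 13.
P = (8/12)·(4/13) + (4/12)·(8/13) = 16/39 ≈ 0.4103.

16/39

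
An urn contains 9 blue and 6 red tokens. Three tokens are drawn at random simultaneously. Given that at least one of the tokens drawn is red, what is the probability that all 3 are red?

P(all 3 red) = C(6,3)/C(15,3) = 4/91; P(at least one red) = 1 − C(9,3)/C(15,3) = 53/65.
Since 'all 3 red' ⊆ 'at least one red', P(all 3 | at least one) = 4/91 / 53/65 = 20/371 ≈ 0.0539.

20/371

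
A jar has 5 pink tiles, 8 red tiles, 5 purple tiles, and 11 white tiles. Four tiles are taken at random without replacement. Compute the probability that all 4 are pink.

5/23751

Unordered draws without replacement: count favorable combinations over C(29,4).
Favorable = C(5,4) · C(8,0) · C(5,0) · C(11,0) = 5; total = C(29,4) = 23751.
P = 5/23751 = 5/23751 ≈ 0.0002.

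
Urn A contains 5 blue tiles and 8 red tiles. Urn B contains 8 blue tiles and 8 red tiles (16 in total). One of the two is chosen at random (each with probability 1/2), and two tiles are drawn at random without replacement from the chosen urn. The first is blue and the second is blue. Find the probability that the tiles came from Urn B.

P(E | Urn A) = 5/39; P(E | Urn B) = 7/30.
P(E) = 1/2·5/39 + 1/2·7/30 = 47/260.
By Bayes' rule, P(Urn B | E) = 7/60 / 47/260 = 91/141 ≈ 0.6454.

91/141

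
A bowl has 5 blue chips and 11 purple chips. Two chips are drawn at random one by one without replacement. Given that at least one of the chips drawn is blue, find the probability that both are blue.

2/13

P(both blue) = C(5,2)/C(16,2) = 1/12; P(at least one blue) = 1 − C(11,2)/C(16,2) = 13/24.
Since 'both blue' ⊆ 'at least one blue', P(both | at least one) = 1/12 / 13/24 = 2/13 ≈ 0.1538.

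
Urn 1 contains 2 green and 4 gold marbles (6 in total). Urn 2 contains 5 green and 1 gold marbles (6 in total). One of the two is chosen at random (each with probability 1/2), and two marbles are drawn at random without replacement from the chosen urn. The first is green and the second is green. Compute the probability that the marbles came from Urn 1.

P(E | Urn 1) = 1/15; P(E | Urn 2) = 2/3.
P(E) = 1/2·1/15 + 1/2·2/3 = 11/30.
By Bayes' rule, P(Urn 1 | E) = 1/30 / 11/30 = 1/11 ≈ 0.0909.

1/11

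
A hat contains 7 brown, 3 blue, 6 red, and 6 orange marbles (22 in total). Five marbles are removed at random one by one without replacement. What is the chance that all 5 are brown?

1/1254

Unordered draws without replacement: count favorable combinations over C(22,5).
Favorable = C(7,5) · C(3,0) · C(6,0) · C(6,0) = 21; total = C(22,5) = 26334.
P = 21/26334 = 1/1254 ≈ 0.0008.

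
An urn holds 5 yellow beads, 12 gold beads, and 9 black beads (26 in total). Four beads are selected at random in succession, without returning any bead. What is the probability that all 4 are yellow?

1/2990

Unordered draws without replacement: count favorable combinations over C(26,4).
Favorable = C(5,4) · C(12,0) · C(9,0) = 5; total = C(26,4) = 14950.
P = 5/14950 = 1/2990 ≈ 0.0003.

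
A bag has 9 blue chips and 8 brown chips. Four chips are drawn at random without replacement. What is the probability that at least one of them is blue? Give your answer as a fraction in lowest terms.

Use the complement: P(at least one blue) = 1 − P(no blue).
P(none) = C(8,4)/C(17,4) = 70/2380.
So P = 1 − 70/2380 = 33/34 ≈ 0.9706.

33/34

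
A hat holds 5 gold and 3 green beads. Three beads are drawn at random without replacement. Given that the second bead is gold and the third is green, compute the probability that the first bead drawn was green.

1/3

P(first=green and the second bead is gold and the third is green) = (3/8)·(5/7)·(2/6) = 5/56.
P(E) = Σ over first color = 5/28 + 5/56 = 15/56.
By Bayes, P(first=green | E) = 5/56 / 15/56 = 1/3 ≈ 0.3333.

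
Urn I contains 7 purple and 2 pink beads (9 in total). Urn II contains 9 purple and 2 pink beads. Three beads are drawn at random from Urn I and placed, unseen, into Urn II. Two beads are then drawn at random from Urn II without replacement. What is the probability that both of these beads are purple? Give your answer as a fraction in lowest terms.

Condition on how many of the transferred beads are purple (from Urn I: 7 purple of 9; then Urn II has 14 total).
  1 purple: C(7,1)C(2,2)/C(9,3) = 1/12; then P = C(10,2)/C(14,2) = 45/91
  2 purple: C(7,2)C(2,1)/C(9,3) = 1/2; then P = C(11,2)/C(14,2) = 55/91
  3 purple: C(7,3)C(2,0)/C(9,3) = 5/12; then P = C(12,2)/C(14,2) = 66/91
P(both purple) = 235/364 ≈ 0.6456.

235/364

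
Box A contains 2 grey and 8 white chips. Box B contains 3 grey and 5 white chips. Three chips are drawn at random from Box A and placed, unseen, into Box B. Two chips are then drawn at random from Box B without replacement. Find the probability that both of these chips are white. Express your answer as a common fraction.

Condition on how many of the transferred chips are white (from Box A: 8 white of 10; then Box B has 11 total).
  1 white: C(8,1)C(2,2)/C(10,3) = 1/15; then P = C(6,2)/C(11,2) = 3/11
  2 white: C(8,2)C(2,1)/C(10,3) = 7/15; then P = C(7,2)/C(11,2) = 21/55
  3 white: C(8,3)C(2,0)/C(10,3) = 7/15; then P = C(8,2)/C(11,2) = 28/55
P(both white) = 358/825 ≈ 0.4339.

358/825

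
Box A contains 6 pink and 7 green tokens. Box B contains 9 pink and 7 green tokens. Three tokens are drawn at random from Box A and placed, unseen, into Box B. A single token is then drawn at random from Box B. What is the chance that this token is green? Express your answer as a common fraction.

112/247

Condition on how many of the transferred tokens are green (from Box A: 7 green of 13; then Box B has 19 total).
  0 green: C(7,0)C(6,3)/C(13,3) = 10/143; then P = 7/19
  1 green: C(7,1)C(6,2)/C(13,3) = 105/286; then P = 8/19
  2 green: C(7,2)C(6,1)/C(13,3) = 63/143; then P = 9/19
  3 green: C(7,3)C(6,0)/C(13,3) = 35/286; then P = 10/19
P(green from Box B) = 112/247 ≈ 0.4534.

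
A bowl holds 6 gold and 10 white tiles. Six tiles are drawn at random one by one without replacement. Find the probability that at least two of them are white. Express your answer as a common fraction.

7947/8008

Sum the hypergeometric tail for j = 2,…,6 white tiles.
Favorable = C(10,2)·C(6,4) + C(10,3)·C(6,3) + C(10,4)·C(6,2) + C(10,5)·C(6,1) + C(10,6)·C(6,0) = 7947; total = C(16,6) = 8008.
P = 7947/8008 = 7947/8008 ≈ 0.9924.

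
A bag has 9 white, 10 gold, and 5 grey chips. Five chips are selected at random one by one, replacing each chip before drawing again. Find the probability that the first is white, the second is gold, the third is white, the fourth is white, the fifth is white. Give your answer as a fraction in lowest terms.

135/16384

Multiply the conditional probability of each draw in order, with replacement (the composition resets each draw).
P = (9/24) · (10/24) · (9/24) · (9/24) · (9/24) = 135/16384 ≈ 0.0082.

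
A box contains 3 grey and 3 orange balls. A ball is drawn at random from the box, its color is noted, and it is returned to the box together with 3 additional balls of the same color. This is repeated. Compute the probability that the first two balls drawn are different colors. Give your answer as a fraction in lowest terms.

1/3

Either grey then orange, or orange then grey; after the first draw the total is 9.
P = (3/6)·(3/9) + (3/6)·(3/9) = 1/3 ≈ 0.3333.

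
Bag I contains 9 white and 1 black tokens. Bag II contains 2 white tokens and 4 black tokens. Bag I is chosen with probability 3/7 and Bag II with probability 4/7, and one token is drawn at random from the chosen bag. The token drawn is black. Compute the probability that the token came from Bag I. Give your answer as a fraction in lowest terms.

P(black | Bag I) = 1/10; P(black | Bag II) = 2/3.
P(black) = 3/7·1/10 + 4/7·2/3 = 89/210.
By Bayes' rule, P(Bag I | black) = 3/70 / 89/210 = 9/89 ≈ 0.1011.

9/89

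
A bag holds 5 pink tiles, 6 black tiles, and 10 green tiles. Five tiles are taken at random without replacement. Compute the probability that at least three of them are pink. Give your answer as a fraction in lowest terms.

Sum the hypergeometric tail for j = 3,…,5 pink tiles.
Favorable = C(5,3)·C(16,2) + C(5,4)·C(16,1) + C(5,5)·C(16,0) = 1281; total = C(21,5) = 20349.
P = 1281/20349 = 61/969 ≈ 0.0630.

61/969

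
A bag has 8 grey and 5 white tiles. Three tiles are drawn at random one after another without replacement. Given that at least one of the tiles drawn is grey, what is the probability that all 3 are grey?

P(all 3 grey) = C(8,3)/C(13,3) = 28/143; P(at least one grey) = 1 − C(5,3)/C(13,3) = 138/143.
Since 'all 3 grey' ⊆ 'at least one grey', P(all 3 | at least one) = 28/143 / 138/143 = 14/69 ≈ 0.2029.

14/69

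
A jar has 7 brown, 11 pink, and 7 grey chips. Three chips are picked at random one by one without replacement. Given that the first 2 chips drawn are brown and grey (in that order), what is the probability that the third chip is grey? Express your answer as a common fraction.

6/23

After removing 1 brown, 1 grey, the jar has 6 grey out of 23 remaining.
P(third is grey | given) = 6/23 ≈ 0.2609.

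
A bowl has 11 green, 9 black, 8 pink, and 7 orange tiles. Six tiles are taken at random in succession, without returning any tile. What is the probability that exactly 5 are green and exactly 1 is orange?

Unordered draws without replacement: count favorable combinations over C(35,6).
Favorable = C(11,5) · C(9,0) · C(8,0) · C(7,1) = 3234; total = C(35,6) = 1623160.
P = 3234/1623160 = 21/10540 ≈ 0.0020.

21/10540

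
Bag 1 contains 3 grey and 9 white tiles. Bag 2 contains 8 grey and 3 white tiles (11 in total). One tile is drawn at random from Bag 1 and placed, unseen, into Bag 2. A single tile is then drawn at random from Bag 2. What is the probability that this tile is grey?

Condition on how many of the transferred tiles are grey (from Bag 1: 3 grey of 12; then Bag 2 has 12 total).
  0 grey: C(3,0)C(9,1)/C(12,1) = 3/4; then P = 8/12
  1 grey: C(3,1)C(9,0)/C(12,1) = 1/4; then P = 9/12
P(grey from Bag 2) = 11/16 ≈ 0.6875.

11/16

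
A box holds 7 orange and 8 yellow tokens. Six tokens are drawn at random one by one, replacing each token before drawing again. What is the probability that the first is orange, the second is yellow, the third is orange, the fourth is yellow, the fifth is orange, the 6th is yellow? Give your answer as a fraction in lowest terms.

175616/11390625

Multiply the conditional probability of each draw in order, with replacement (the composition resets each draw).
P = (7/15) · (8/15) · (7/15) · (8/15) · (7/15) · (8/15) = 175616/11390625 ≈ 0.0154.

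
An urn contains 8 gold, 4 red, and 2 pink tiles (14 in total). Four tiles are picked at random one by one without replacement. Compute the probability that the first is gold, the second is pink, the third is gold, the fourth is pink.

2/429

Multiply the conditional probability of each draw in order, without replacement, so each draw removes one from its color and from the total.
P = (8/14) · (2/13) · (7/12) · (1/11) = 2/429 ≈ 0.0047.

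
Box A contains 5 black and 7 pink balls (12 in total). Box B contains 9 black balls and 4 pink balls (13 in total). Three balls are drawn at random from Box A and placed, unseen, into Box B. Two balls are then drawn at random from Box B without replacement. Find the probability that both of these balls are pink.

307/2640

Condition on how many of the transferred balls are pink (from Box A: 7 pink of 12; then Box B has 16 total).
  0 pink: C(7,0)C(5,3)/C(12,3) = 1/22; then P = C(4,2)/C(16,2) = 1/20
  1 pink: C(7,1)C(5,2)/C(12,3) = 7/22; then P = C(5,2)/C(16,2) = 1/12
  2 pink: C(7,2)C(5,1)/C(12,3) = 21/44; then P = C(6,2)/C(16,2) = 1/8
  3 pink: C(7,3)C(5,0)/C(12,3) = 7/44; then P = C(7,2)/C(16,2) = 7/40
P(both pink) = 307/2640 ≈ 0.1163.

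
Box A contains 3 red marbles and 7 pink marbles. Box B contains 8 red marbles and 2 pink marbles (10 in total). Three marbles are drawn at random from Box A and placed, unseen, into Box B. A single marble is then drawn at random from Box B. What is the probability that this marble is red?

Condition on how many of the transferred marbles are red (from Box A: 3 red of 10; then Box B has 13 total).
  0 red: C(3,0)C(7,3)/C(10,3) = 7/24; then P = 8/13
  1 red: C(3,1)C(7,2)/C(10,3) = 21/40; then P = 9/13
  2 red: C(3,2)C(7,1)/C(10,3) = 7/40; then P = 10/13
  3 red: C(3,3)C(7,0)/C(10,3) = 1/120; then P = 11/13
P(red from Box B) = 89/130 ≈ 0.6846.

89/130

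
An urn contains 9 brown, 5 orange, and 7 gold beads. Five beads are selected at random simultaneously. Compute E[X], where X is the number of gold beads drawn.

By linearity of expectation, E[X] = Σ P(draw i is gold); by symmetry each draw (even without replacement) has P(gold) = 7/21.
E[X] = 5 · 7/21 = 5/3 ≈ 1.6667.

5/3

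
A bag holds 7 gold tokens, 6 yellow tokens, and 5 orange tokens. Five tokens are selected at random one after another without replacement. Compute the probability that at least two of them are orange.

109/252

Sum the hypergeometric tail for j = 2,…,5 orange tokens.
Favorable = C(5,2)·C(13,3) + C(5,3)·C(13,2) + C(5,4)·C(13,1) + C(5,5)·C(13,0) = 3706; total = C(18,5) = 8568.
P = 3706/8568 = 109/252 ≈ 0.4325.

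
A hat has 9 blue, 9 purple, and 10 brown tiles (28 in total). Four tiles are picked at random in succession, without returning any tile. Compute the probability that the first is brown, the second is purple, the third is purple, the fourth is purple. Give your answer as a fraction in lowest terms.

2/195

Multiply the conditional probability of each draw in order, without replacement, so each draw removes one from its color and from the total.
P = (10/28) · (9/27) · (8/26) · (7/25) = 2/195 ≈ 0.0103.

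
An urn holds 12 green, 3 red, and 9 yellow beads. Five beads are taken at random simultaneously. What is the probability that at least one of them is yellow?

Use the complement: P(at least one yellow) = 1 − P(no yellow).
P(none) = C(15,5)/C(24,5) = 3003/42504.
So P = 1 − 3003/42504 = 171/184 ≈ 0.9293.

171/184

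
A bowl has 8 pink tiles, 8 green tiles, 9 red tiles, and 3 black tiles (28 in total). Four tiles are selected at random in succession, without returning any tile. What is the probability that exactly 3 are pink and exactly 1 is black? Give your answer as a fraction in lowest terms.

8/975

Unordered draws without replacement: count favorable combinations over C(28,4).
Favorable = C(8,3) · C(8,0) · C(9,0) · C(3,1) = 168; total = C(28,4) = 20475.
P = 168/20475 = 8/975 ≈ 0.0082.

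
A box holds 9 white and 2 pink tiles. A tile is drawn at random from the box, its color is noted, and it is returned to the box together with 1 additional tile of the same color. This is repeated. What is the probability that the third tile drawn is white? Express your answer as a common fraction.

9/11

Sum over the four possibilities for the first two draws (white/not-white each), tracking how the white count and total change by +1 per draw.
P(third is white) = 9/11 ≈ 0.8182. (In a Pólya urn every draw has the same marginal probability 9/11.)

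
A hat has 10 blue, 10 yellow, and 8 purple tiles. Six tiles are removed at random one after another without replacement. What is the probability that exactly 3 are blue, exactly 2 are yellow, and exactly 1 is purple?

240/2093

Unordered draws without replacement: count favorable combinations over C(28,6).
Favorable = C(10,3) · C(10,2) · C(8,1) = 43200; total = C(28,6) = 376740.
P = 43200/376740 = 240/2093 ≈ 0.1147.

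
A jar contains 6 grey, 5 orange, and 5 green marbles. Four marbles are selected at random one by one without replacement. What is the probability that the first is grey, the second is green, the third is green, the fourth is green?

3/364

Multiply the conditional probability of each draw in order, without replacement, so each draw removes one from its color and from the total.
P = (6/16) · (5/15) · (4/14) · (3/13) = 3/364 ≈ 0.0082.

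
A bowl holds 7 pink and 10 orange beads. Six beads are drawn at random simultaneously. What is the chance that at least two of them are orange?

1737/1768

Sum the hypergeometric tail for j = 2,…,6 orange beads.
Favorable = C(10,2)·C(7,4) + C(10,3)·C(7,3) + C(10,4)·C(7,2) + C(10,5)·C(7,1) + C(10,6)·C(7,0) = 12159; total = C(17,6) = 12376.
P = 12159/12376 = 1737/1768 ≈ 0.9825.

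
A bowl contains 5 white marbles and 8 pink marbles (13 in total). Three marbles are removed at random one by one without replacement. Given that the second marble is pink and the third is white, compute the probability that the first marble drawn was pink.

7/11

P(first=pink and the second marble is pink and the third is white) = (8/13)·(7/12)·(5/11) = 70/429.
P(E) = Σ over first color = 40/429 + 70/429 = 10/39.
By Bayes, P(first=pink | E) = 70/429 / 10/39 = 7/11 ≈ 0.6364.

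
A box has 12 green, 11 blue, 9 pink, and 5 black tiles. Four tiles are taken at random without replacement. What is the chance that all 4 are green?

Unordered draws without replacement: count favorable combinations over C(37,4).
Favorable = C(12,4) · C(11,0) · C(9,0) · C(5,0) = 495; total = C(37,4) = 66045.
P = 495/66045 = 33/4403 ≈ 0.0075.

33/4403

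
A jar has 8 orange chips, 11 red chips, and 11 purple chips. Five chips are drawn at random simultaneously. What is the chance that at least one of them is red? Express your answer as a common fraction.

7271/7917

Use the complement: P(at least one red) = 1 − P(no red).
P(none) = C(19,5)/C(30,5) = 11628/142506.
So P = 1 − 11628/142506 = 7271/7917 ≈ 0.9184.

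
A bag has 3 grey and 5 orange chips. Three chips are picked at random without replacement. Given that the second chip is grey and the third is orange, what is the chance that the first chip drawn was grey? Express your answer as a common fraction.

P(first=grey and the second chip is grey and the third is orange) = (3/8)·(2/7)·(5/6) = 5/56.
P(E) = Σ over first color = 5/56 + 5/28 = 15/56.
By Bayes, P(first=grey | E) = 5/56 / 15/56 = 1/3 ≈ 0.3333.

1/3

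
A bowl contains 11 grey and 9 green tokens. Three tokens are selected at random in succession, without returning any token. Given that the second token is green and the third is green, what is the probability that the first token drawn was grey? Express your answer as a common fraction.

11/18

P(first=grey and the second token is green and the third is green) = (11/20)·(9/19)·(8/18) = 11/95.
P(E) = Σ over first color = 11/95 + 7/95 = 18/95.
By Bayes, P(first=grey | E) = 11/95 / 18/95 = 11/18 ≈ 0.6111.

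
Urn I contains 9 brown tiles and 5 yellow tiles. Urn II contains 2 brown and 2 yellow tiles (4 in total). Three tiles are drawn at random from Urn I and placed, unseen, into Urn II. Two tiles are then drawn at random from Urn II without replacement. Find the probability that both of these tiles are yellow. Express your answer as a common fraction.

316/1911

Condition on how many of the transferred tiles are yellow (from Urn I: 5 yellow of 14; then Urn II has 7 total).
  0 yellow: C(5,0)C(9,3)/C(14,3) = 3/13; then P = C(2,2)/C(7,2) = 1/21
  1 yellow: C(5,1)C(9,2)/C(14,3) = 45/91; then P = C(3,2)/C(7,2) = 1/7
  2 yellow: C(5,2)C(9,1)/C(14,3) = 45/182; then P = C(4,2)/C(7,2) = 2/7
  3 yellow: C(5,3)C(9,0)/C(14,3) = 5/182; then P = C(5,2)/C(7,2) = 10/21
P(both yellow) = 316/1911 ≈ 0.1654.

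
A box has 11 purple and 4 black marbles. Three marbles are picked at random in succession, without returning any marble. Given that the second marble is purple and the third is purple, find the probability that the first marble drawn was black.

4/13

P(first=black and the second marble is purple and the third is purple) = (4/15)·(11/14)·(10/13) = 44/273.
P(E) = Σ over first color = 33/91 + 44/273 = 11/21.
By Bayes, P(first=black | E) = 44/273 / 11/21 = 4/13 ≈ 0.3077.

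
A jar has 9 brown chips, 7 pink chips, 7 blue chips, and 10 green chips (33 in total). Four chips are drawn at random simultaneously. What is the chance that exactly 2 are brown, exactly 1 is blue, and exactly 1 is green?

21/341

Unordered draws without replacement: count favorable combinations over C(33,4).
Favorable = C(9,2) · C(7,0) · C(7,1) · C(10,1) = 2520; total = C(33,4) = 40920.
P = 2520/40920 = 21/341 ≈ 0.0616.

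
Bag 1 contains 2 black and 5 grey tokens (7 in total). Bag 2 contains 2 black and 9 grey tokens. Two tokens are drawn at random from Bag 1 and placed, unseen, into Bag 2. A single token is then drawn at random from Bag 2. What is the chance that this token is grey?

73/91

Condition on how many of the transferred tokens are grey (from Bag 1: 5 grey of 7; then Bag 2 has 13 total).
  0 grey: C(5,0)C(2,2)/C(7,2) = 1/21; then P = 9/13
  1 grey: C(5,1)C(2,1)/C(7,2) = 10/21; then P = 10/13
  2 grey: C(5,2)C(2,0)/C(7,2) = 10/21; then P = 11/13
P(grey from Bag 2) = 73/91 ≈ 0.8022.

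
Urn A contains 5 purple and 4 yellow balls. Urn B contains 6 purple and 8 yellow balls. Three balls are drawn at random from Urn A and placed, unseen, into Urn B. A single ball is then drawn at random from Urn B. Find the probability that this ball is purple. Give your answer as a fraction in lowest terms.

Condition on how many of the transferred balls are purple (from Urn A: 5 purple of 9; then Urn B has 17 total).
  0 purple: C(5,0)C(4,3)/C(9,3) = 1/21; then P = 6/17
  1 purple: C(5,1)C(4,2)/C(9,3) = 5/14; then P = 7/17
  2 purple: C(5,2)C(4,1)/C(9,3) = 10/21; then P = 8/17
  3 purple: C(5,3)C(4,0)/C(9,3) = 5/42; then P = 9/17
P(purple from Urn B) = 23/51 ≈ 0.4510.

23/51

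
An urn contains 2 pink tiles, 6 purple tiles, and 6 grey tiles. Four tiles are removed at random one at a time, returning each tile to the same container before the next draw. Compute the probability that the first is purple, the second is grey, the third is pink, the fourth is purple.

Multiply the conditional probability of each draw in order, with replacement (the composition resets each draw).
P = (6/14) · (6/14) · (2/14) · (6/14) = 27/2401 ≈ 0.0112.

27/2401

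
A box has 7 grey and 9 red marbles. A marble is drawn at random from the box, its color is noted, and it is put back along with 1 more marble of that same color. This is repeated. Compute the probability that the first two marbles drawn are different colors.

Either grey then red, or red then grey; after the first draw the total is 17.
P = (7/16)·(9/17) + (9/16)·(7/17) = 63/136 ≈ 0.4632.

63/136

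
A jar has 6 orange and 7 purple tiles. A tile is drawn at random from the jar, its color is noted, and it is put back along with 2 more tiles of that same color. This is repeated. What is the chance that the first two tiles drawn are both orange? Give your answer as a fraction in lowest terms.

After a orange draw the jar holds 8 orange out of 15.
P = (6/13)·(8/15) = 16/65 ≈ 0.2462.

16/65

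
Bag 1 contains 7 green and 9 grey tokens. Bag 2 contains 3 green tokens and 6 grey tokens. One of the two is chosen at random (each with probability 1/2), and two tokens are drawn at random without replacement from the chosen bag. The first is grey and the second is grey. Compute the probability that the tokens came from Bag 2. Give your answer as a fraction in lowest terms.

P(E | Bag 1) = 3/10; P(E | Bag 2) = 5/12.
P(E) = 1/2·3/10 + 1/2·5/12 = 43/120.
By Bayes' rule, P(Bag 2 | E) = 5/24 / 43/120 = 25/43 ≈ 0.5814.

25/43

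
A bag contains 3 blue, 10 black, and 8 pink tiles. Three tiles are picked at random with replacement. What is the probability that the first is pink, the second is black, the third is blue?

Multiply the conditional probability of each draw in order, with replacement (the composition resets each draw).
P = (8/21) · (10/21) · (3/21) = 80/3087 ≈ 0.0259.

80/3087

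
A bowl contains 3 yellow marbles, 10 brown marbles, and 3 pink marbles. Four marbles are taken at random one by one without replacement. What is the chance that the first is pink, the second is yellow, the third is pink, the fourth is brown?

3/728

Multiply the conditional probability of each draw in order, without replacement, so each draw removes one from its color and from the total.
P = (3/16) · (3/15) · (2/14) · (10/13) = 3/728 ≈ 0.0041.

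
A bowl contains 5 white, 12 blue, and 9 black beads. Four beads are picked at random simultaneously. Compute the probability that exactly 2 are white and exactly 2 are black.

Unordered draws without replacement: count favorable combinations over C(26,4).
Favorable = C(5,2) · C(12,0) · C(9,2) = 360; total = C(26,4) = 14950.
P = 360/14950 = 36/1495 ≈ 0.0241.

36/1495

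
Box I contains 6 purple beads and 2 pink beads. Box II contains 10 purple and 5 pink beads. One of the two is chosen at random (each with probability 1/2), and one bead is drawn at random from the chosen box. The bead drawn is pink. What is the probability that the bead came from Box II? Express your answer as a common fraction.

4/7

P(pink | Box I) = 1/4; P(pink | Box II) = 1/3.
P(pink) = 1/2·1/4 + 1/2·1/3 = 7/24.
By Bayes' rule, P(Box II | pink) = 1/6 / 7/24 = 4/7 ≈ 0.5714.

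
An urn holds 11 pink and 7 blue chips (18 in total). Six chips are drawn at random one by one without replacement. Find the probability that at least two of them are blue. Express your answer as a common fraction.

Sum the hypergeometric tail for j = 2,…,6 blue chips.
Favorable = C(7,2)·C(11,4) + C(7,3)·C(11,3) + C(7,4)·C(11,2) + C(7,5)·C(11,1) + C(7,6)·C(11,0) = 14868; total = C(18,6) = 18564.
P = 14868/18564 = 177/221 ≈ 0.8009.

177/221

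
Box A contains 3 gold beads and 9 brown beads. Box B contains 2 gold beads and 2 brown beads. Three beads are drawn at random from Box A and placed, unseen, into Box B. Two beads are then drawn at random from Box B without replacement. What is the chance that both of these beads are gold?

Condition on how many of the transferred beads are gold (from Box A: 3 gold of 12; then Box B has 7 total).
  0 gold: C(3,0)C(9,3)/C(12,3) = 21/55; then P = C(2,2)/C(7,2) = 1/21
  1 gold: C(3,1)C(9,2)/C(12,3) = 27/55; then P = C(3,2)/C(7,2) = 1/7
  2 gold: C(3,2)C(9,1)/C(12,3) = 27/220; then P = C(4,2)/C(7,2) = 2/7
  3 gold: C(3,3)C(9,0)/C(12,3) = 1/220; then P = C(5,2)/C(7,2) = 10/21
P(both gold) = 29/231 ≈ 0.1255.

29/231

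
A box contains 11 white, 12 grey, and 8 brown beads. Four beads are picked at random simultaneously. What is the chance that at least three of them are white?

Sum the hypergeometric tail for j = 3,…,4 white beads.
Favorable = C(11,3)·C(20,1) + C(11,4)·C(20,0) = 3630; total = C(31,4) = 31465.
P = 3630/31465 = 726/6293 ≈ 0.1154.

726/6293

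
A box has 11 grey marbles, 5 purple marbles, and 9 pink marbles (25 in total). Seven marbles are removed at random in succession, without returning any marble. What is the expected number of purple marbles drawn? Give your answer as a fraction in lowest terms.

7/5

By linearity of expectation, E[X] = Σ P(draw i is purple); by symmetry each draw (even without replacement) has P(purple) = 5/25.
E[X] = 7 · 5/25 = 7/5 ≈ 1.4000.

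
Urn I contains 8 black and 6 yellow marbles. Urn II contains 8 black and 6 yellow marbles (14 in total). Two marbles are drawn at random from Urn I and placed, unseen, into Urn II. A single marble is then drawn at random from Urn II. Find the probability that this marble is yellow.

3/7

Condition on how many of the transferred marbles are yellow (from Urn I: 6 yellow of 14; then Urn II has 16 total).
  0 yellow: C(6,0)C(8,2)/C(14,2) = 4/13; then P = 6/16
  1 yellow: C(6,1)C(8,1)/C(14,2) = 48/91; then P = 7/16
  2 yellow: C(6,2)C(8,0)/C(14,2) = 15/91; then P = 8/16
P(yellow from Urn II) = 3/7 ≈ 0.4286.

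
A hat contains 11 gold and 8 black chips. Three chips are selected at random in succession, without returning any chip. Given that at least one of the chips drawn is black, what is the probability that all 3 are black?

14/201

P(all 3 black) = C(8,3)/C(19,3) = 56/969; P(at least one black) = 1 − C(11,3)/C(19,3) = 268/323.
Since 'all 3 black' ⊆ 'at least one black', P(all 3 | at least one) = 56/969 / 268/323 = 14/201 ≈ 0.0697.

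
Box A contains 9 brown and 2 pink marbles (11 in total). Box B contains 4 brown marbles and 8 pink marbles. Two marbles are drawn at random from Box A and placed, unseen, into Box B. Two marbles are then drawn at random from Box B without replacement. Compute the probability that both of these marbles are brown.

66/455

Condition on how many of the transferred marbles are brown (from Box A: 9 brown of 11; then Box B has 14 total).
  0 brown: C(9,0)C(2,2)/C(11,2) = 1/55; then P = C(4,2)/C(14,2) = 6/91
  1 brown: C(9,1)C(2,1)/C(11,2) = 18/55; then P = C(5,2)/C(14,2) = 10/91
  2 brown: C(9,2)C(2,0)/C(11,2) = 36/55; then P = C(6,2)/C(14,2) = 15/91
P(both brown) = 66/455 ≈ 0.1451.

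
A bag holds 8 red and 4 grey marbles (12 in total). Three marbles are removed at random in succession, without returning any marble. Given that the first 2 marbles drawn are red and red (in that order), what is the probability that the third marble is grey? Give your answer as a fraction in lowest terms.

2/5

After removing 2 red, the bag has 4 grey out of 10 remaining.
P(third is grey | given) = 4/10 = 2/5 ≈ 0.4000.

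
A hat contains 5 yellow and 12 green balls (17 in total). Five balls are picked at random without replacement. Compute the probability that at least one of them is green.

Use the complement: P(at least one green) = 1 − P(no green).
P(none) = C(5,5)/C(17,5) = 1/6188.
So P = 1 − 1/6188 = 6187/6188 ≈ 0.9998.

6187/6188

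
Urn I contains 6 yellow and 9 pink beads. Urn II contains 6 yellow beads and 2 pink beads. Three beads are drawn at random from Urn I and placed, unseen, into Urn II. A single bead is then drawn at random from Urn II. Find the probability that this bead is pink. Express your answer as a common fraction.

19/55

Condition on how many of the transferred beads are pink (from Urn I: 9 pink of 15; then Urn II has 11 total).
  0 pink: C(9,0)C(6,3)/C(15,3) = 4/91; then P = 2/11
  1 pink: C(9,1)C(6,2)/C(15,3) = 27/91; then P = 3/11
  2 pink: C(9,2)C(6,1)/C(15,3) = 216/455; then P = 4/11
  3 pink: C(9,3)C(6,0)/C(15,3) = 12/65; then P = 5/11
P(pink from Urn II) = 19/55 ≈ 0.3455.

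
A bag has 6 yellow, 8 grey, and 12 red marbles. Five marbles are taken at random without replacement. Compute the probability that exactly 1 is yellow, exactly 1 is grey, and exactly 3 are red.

48/299

Unordered draws without replacement: count favorable combinations over C(26,5).
Favorable = C(6,1) · C(8,1) · C(12,3) = 10560; total = C(26,5) = 65780.
P = 10560/65780 = 48/299 ≈ 0.1605.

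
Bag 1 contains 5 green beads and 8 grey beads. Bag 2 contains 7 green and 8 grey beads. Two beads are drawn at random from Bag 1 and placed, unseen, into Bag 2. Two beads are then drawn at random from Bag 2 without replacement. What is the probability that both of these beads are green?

Condition on how many of the transferred beads are green (from Bag 1: 5 green of 13; then Bag 2 has 17 total).
  0 green: C(5,0)C(8,2)/C(13,2) = 14/39; then P = C(7,2)/C(17,2) = 21/136
  1 green: C(5,1)C(8,1)/C(13,2) = 20/39; then P = C(8,2)/C(17,2) = 7/34
  2 green: C(5,2)C(8,0)/C(13,2) = 5/39; then P = C(9,2)/C(17,2) = 9/34
P(both green) = 517/2652 ≈ 0.1949.

517/2652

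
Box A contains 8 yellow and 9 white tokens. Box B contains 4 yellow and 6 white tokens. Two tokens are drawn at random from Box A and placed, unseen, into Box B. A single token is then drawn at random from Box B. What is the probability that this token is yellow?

7/17

Condition on how many of the transferred tokens are yellow (from Box A: 8 yellow of 17; then Box B has 12 total).
  0 yellow: C(8,0)C(9,2)/C(17,2) = 9/34; then P = 4/12
  1 yellow: C(8,1)C(9,1)/C(17,2) = 9/17; then P = 5/12
  2 yellow: C(8,2)C(9,0)/C(17,2) = 7/34; then P = 6/12
P(yellow from Box B) = 7/17 ≈ 0.4118.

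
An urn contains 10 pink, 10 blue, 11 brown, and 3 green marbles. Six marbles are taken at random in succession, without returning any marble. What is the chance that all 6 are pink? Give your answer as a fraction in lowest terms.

105/672452

Unordered draws without replacement: count favorable combinations over C(34,6).
Favorable = C(10,6) · C(10,0) · C(11,0) · C(3,0) = 210; total = C(34,6) = 1344904.
P = 210/1344904 = 105/672452 ≈ 0.0002.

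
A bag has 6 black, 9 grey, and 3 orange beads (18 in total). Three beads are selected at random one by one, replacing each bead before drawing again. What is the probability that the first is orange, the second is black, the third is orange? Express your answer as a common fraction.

1/108

Multiply the conditional probability of each draw in order, with replacement (the composition resets each draw).
P = (3/18) · (6/18) · (3/18) = 1/108 ≈ 0.0093.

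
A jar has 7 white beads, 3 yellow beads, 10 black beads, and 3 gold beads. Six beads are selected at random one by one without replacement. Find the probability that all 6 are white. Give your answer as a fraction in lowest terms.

1/14421

Unordered draws without replacement: count favorable combinations over C(23,6).
Favorable = C(7,6) · C(3,0) · C(10,0) · C(3,0) = 7; total = C(23,6) = 100947.
P = 7/100947 = 1/14421 ≈ 0.0001.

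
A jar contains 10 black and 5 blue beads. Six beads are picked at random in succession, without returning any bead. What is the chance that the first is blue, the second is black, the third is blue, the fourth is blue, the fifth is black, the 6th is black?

12/1001

Multiply the conditional probability of each draw in order, without replacement, so each draw removes one from its color and from the total.
P = (5/15) · (10/14) · (4/13) · (3/12) · (9/11) · (8/10) = 12/1001 ≈ 0.0120.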